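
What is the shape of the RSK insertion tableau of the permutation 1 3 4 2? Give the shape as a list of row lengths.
RSK row insertion gives P = [[1, 2, 4], [3]], which has shape [3, 1].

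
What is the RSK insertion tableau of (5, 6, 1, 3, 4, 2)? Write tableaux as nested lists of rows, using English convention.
P = [[1, 2, 4], [3, 6], [5]]

Insert 5: appended to row 1. P = [[5]].
Insert 6: appended to row 1. P = [[5, 6]].
Insert 1: 1 bumps 5 from row 1; 5 starts row 2. P = [[1, 6], [5]].
Insert 3: 3 bumps 6 from row 1; 6 appends to row 2. P = [[1, 3], [5, 6]].
Insert 4: appended to row 1. P = [[1, 3, 4], [5, 6]].
Insert 2: 2 bumps 3 from row 1; 3 bumps 5 from row 2; 5 starts row 3. P = [[1, 2, 4], [3, 6], [5]].

So P = [[1, 2, 4], [3, 6], [5]].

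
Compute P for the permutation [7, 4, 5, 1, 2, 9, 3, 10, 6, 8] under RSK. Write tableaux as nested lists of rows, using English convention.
Insert 7: appended to row 1. P = [[7]].
Insert 4: 4 bumps 7 from row 1; 7 starts row 2. P = [[4], [7]].
Insert 5: appended to row 1. P = [[4, 5], [7]].
Insert 1: 1 bumps 4 from row 1; 4 bumps 7 from row 2; 7 starts row 3. P = [[1, 5], [4], [7]].
Insert 2: 2 bumps 5 from row 1; 5 appends to row 2. P = [[1, 2], [4, 5], [7]].
Insert 9: appended to row 1. P = [[1, 2, 9], [4, 5], [7]].
Insert 3: 3 bumps 9 from row 1; 9 appends to row 2. P = [[1, 2, 3], [4, 5, 9], [7]].
Insert 10: appended to row 1. P = [[1, 2, 3, 10], [4, 5, 9], [7]].
Insert 6: 6 bumps 10 from row 1; 10 appends to row 2. P = [[1, 2, 3, 6], [4, 5, 9, 10], [7]].
Insert 8: appended to row 1. P = [[1, 2, 3, 6, 8], [4, 5, 9, 10], [7]].

So P = [[1, 2, 3, 6, 8], [4, 5, 9, 10], [7]].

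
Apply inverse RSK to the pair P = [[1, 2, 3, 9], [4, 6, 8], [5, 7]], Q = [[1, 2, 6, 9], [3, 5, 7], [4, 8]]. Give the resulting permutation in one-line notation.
5 7 4 1 2 8 6 3 9

Reverse the RSK construction: for i from n down to 1, find the cell of Q containing i, remove the entry at that cell from P, and reverse-bump it up through P; the value ejected from row 1 is w(i).

Step i=9: Q has 9 at row 1, column 4; remove that cell from P, ejecting 9. So w(9) = 9. P is now [[1, 2, 3], [4, 6, 8], [5, 7]].
Step i=8: Q has 8 at row 3, column 2; remove 7 from row 3 of P and reverse-bump: 7 enters row 2 and ejects 6; 6 enters row 1 and ejects 3. So w(8) = 3. P is now [[1, 2, 6], [4, 7, 8], [5]].
Step i=7: Q has 7 at row 2, column 3; remove 8 from row 2 of P and reverse-bump: 8 enters row 1 and ejects 6. So w(7) = 6. P is now [[1, 2, 8], [4, 7], [5]].
Step i=6: Q has 6 at row 1, column 3; remove that cell from P, ejecting 8. So w(6) = 8. P is now [[1, 2], [4, 7], [5]].
Step i=5: Q has 5 at row 2, column 2; remove 7 from row 2 of P and reverse-bump: 7 enters row 1 and ejects 2. So w(5) = 2. P is now [[1, 7], [4], [5]].
Step i=4: Q has 4 at row 3, column 1; remove 5 from row 3 of P and reverse-bump: 5 enters row 2 and ejects 4; 4 enters row 1 and ejects 1. So w(4) = 1. P is now [[4, 7], [5]].
Step i=3: Q has 3 at row 2, column 1; remove 5 from row 2 of P and reverse-bump: 5 enters row 1 and ejects 4. So w(3) = 4. P is now [[5, 7]].
Step i=2: Q has 2 at row 1, column 2; remove that cell from P, ejecting 7. So w(2) = 7. P is now [[5]].
Step i=1: Q has 1 at row 1, column 1; remove that cell from P, ejecting 5. So w(1) = 5. P is now [].

So w = 5 7 4 1 2 8 6 3 9.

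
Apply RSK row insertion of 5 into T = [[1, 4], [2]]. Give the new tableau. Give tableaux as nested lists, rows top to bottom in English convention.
[[1, 4, 5], [2]]

5 is larger than every entry of row 1, so it is appended to row 1. The new tableau is [[1, 4, 5], [2]].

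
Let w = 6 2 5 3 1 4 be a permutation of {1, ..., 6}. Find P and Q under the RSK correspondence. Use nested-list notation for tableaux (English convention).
Insert each entry of the permutation into P by Schensted row insertion, recording in Q the position of each new cell.

After inserting 6: P = [[6]].
After inserting 2: P = [[2], [6]].
After inserting 5: P = [[2, 5], [6]].
After inserting 3: P = [[2, 3], [5], [6]].
After inserting 1: P = [[1, 3], [2], [5], [6]].
After inserting 4: P = [[1, 3, 4], [2], [5], [6]].

So P = [[1, 3, 4], [2], [5], [6]], Q = [[1, 3, 6], [2], [4], [5]].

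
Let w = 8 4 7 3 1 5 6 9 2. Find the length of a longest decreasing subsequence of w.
4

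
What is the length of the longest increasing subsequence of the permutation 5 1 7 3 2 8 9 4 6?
4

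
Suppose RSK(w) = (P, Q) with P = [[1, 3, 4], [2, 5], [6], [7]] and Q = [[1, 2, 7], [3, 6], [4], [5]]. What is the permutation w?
Reverse the RSK construction: for i from n down to 1, find the cell of Q containing i, remove the entry at that cell from P, and reverse-bump it up through P; the value ejected from row 1 is w(i).

Step i=7: Q has 7 at row 1, column 3; remove that cell from P, ejecting 4. So w(7) = 4. P is now [[1, 3], [2, 5], [6], [7]].
Step i=6: Q has 6 at row 2, column 2; remove 5 from row 2 of P and reverse-bump: 5 enters row 1 and ejects 3. So w(6) = 3. P is now [[1, 5], [2], [6], [7]].
Step i=5: Q has 5 at row 4, column 1; remove 7 from row 4 of P and reverse-bump: 7 enters row 3 and ejects 6; 6 enters row 2 and ejects 2; 2 enters row 1 and ejects 1. So w(5) = 1. P is now [[2, 5], [6], [7]].
Step i=4: Q has 4 at row 3, column 1; remove 7 from row 3 of P and reverse-bump: 7 enters row 2 and ejects 6; 6 enters row 1 and ejects 5. So w(4) = 5. P is now [[2, 6], [7]].
Step i=3: Q has 3 at row 2, column 1; remove 7 from row 2 of P and reverse-bump: 7 enters row 1 and ejects 6. So w(3) = 6. P is now [[2, 7]].
Step i=2: Q has 2 at row 1, column 2; remove that cell from P, ejecting 7. So w(2) = 7. P is now [[2]].
Step i=1: Q has 1 at row 1, column 1; remove that cell from P, ejecting 2. So w(1) = 2. P is now [].

So w = 2 7 6 5 1 3 4.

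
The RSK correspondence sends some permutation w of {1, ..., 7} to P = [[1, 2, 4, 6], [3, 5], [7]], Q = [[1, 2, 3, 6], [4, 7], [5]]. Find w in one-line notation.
Reverse the RSK construction: for i from n down to 1, find the cell of Q containing i, remove the entry at that cell from P, and reverse-bump it up through P; the value ejected from row 1 is w(i).

Step i=7: Q has 7 at row 2, column 2; remove 5 from row 2 of P and reverse-bump: 5 enters row 1 and ejects 4. So w(7) = 4. P is now [[1, 2, 5, 6], [3], [7]].
Step i=6: Q has 6 at row 1, column 4; remove that cell from P, ejecting 6. So w(6) = 6. P is now [[1, 2, 5], [3], [7]].
Step i=5: Q has 5 at row 3, column 1; remove 7 from row 3 of P and reverse-bump: 7 enters row 2 and ejects 3; 3 enters row 1 and ejects 2. So w(5) = 2. P is now [[1, 3, 5], [7]].
Step i=4: Q has 4 at row 2, column 1; remove 7 from row 2 of P and reverse-bump: 7 enters row 1 and ejects 5. So w(4) = 5. P is now [[1, 3, 7]].
Step i=3: Q has 3 at row 1, column 3; remove that cell from P, ejecting 7. So w(3) = 7. P is now [[1, 3]].
Step i=2: Q has 2 at row 1, column 2; remove that cell from P, ejecting 3. So w(2) = 3. P is now [[1]].
Step i=1: Q has 1 at row 1, column 1; remove that cell from P, ejecting 1. So w(1) = 1. P is now [].

So w = 1 3 7 5 2 6 4.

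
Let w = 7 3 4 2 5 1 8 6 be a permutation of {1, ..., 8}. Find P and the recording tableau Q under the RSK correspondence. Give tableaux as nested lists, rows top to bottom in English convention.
Insert each entry of the permutation into P by Schensted row insertion, recording in Q the position of each new cell.

Insert 7: appended to row 1. P = [[7]].
Insert 3: 3 bumps 7 from row 1; 7 starts row 2. P = [[3], [7]].
Insert 4: appended to row 1. P = [[3, 4], [7]].
Insert 2: 2 bumps 3 from row 1; 3 bumps 7 from row 2; 7 starts row 3. P = [[2, 4], [3], [7]].
Insert 5: appended to row 1. P = [[2, 4, 5], [3], [7]].
Insert 1: 1 bumps 2 from row 1; 2 bumps 3 from row 2; 3 bumps 7 from row 3; 7 starts row 4. P = [[1, 4, 5], [2], [3], [7]].
Insert 8: appended to row 1. P = [[1, 4, 5, 8], [2], [3], [7]].
Insert 6: 6 bumps 8 from row 1; 8 appends to row 2. P = [[1, 4, 5, 6], [2, 8], [3], [7]].

So P = [[1, 4, 5, 6], [2, 8], [3], [7]], Q = [[1, 3, 5, 7], [2, 8], [4], [6]].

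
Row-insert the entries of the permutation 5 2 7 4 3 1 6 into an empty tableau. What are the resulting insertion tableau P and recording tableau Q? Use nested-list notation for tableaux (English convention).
P = [[1, 3, 6], [2, 7], [4], [5]], Q = [[1, 3, 7], [2, 4], [5], [6]]

Insert each entry of the permutation into P by Schensted row insertion, recording in Q the position of each new cell.

Insert 5: appended to row 1. P = [[5]].
Insert 2: 2 bumps 5 from row 1; 5 starts row 2. P = [[2], [5]].
Insert 7: appended to row 1. P = [[2, 7], [5]].
Insert 4: 4 bumps 7 from row 1; 7 appends to row 2. P = [[2, 4], [5, 7]].
Insert 3: 3 bumps 4 from row 1; 4 bumps 5 from row 2; 5 starts row 3. P = [[2, 3], [4, 7], [5]].
Insert 1: 1 bumps 2 from row 1; 2 bumps 4 from row 2; 4 bumps 5 from row 3; 5 starts row 4. P = [[1, 3], [2, 7], [4], [5]].
Insert 6: appended to row 1. P = [[1, 3, 6], [2, 7], [4], [5]].

So P = [[1, 3, 6], [2, 7], [4], [5]], Q = [[1, 3, 7], [2, 4], [5], [6]].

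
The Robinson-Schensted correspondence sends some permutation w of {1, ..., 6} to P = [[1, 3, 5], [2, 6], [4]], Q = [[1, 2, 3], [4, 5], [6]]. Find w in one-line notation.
2 4 6 3 5 1

Reverse the RSK construction: for i from n down to 1, find the cell of Q containing i, remove the entry at that cell from P, and reverse-bump it up through P; the value ejected from row 1 is w(i).

Step i=6: Q has 6 at row 3, column 1; remove 4 from row 3 of P and reverse-bump: 4 enters row 2 and ejects 2; 2 enters row 1 and ejects 1. So w(6) = 1. P is now [[2, 3, 5], [4, 6]].
Step i=5: Q has 5 at row 2, column 2; remove 6 from row 2 of P and reverse-bump: 6 enters row 1 and ejects 5. So w(5) = 5. P is now [[2, 3, 6], [4]].
Step i=4: Q has 4 at row 2, column 1; remove 4 from row 2 of P and reverse-bump: 4 enters row 1 and ejects 3. So w(4) = 3. P is now [[2, 4, 6]].
Step i=3: Q has 3 at row 1, column 3; remove that cell from P, ejecting 6. So w(3) = 6. P is now [[2, 4]].
Step i=2: Q has 2 at row 1, column 2; remove that cell from P, ejecting 4. So w(2) = 4. P is now [[2]].
Step i=1: Q has 1 at row 1, column 1; remove that cell from P, ejecting 2. So w(1) = 2. P is now [].

So w = 2 4 6 3 5 1.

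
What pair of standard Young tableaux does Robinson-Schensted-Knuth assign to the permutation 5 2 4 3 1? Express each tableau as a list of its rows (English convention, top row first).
P = [[1, 3], [2], [4], [5]], Q = [[1, 3], [2], [4], [5]]

Insert each entry of the permutation into P by Schensted row insertion, recording in Q the position of each new cell.

After inserting 5: P = [[5]].
After inserting 2: P = [[2], [5]].
After inserting 4: P = [[2, 4], [5]].
After inserting 3: P = [[2, 3], [4], [5]].
After inserting 1: P = [[1, 3], [2], [4], [5]].

So P = [[1, 3], [2], [4], [5]], Q = [[1, 3], [2], [4], [5]].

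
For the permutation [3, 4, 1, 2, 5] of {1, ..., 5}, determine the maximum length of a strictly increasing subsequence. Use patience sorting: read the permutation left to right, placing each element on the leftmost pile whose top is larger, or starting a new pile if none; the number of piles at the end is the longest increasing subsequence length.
3: new pile. tops = [3]
4: new pile. tops = [3, 4]
1: onto pile 1 (replacing 3). tops = [1, 4]
2: onto pile 2 (replacing 4). tops = [1, 2]
5: new pile. tops = [1, 2, 5]

3 piles, so the longest increasing subsequence has length 3.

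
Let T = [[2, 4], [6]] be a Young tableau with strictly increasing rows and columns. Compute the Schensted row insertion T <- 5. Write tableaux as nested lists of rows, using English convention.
[[2, 4, 5], [6]]

5 is larger than every entry of row 1, so it is appended to row 1. The new tableau is [[2, 4, 5], [6]].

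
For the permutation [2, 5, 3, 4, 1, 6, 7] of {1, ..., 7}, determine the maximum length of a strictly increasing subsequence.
5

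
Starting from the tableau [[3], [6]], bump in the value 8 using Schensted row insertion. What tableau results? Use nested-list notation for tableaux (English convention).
[[3, 8], [6]]

8 is larger than every entry of row 1, so it is appended to row 1. The new tableau is [[3, 8], [6]].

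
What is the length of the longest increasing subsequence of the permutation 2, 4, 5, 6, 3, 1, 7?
5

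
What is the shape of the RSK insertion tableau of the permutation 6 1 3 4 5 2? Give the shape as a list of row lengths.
RSK row insertion gives P = [[1, 2, 4, 5], [3], [6]], which has shape [4, 1, 1].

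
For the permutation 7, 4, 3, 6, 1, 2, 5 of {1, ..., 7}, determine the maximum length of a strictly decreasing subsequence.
4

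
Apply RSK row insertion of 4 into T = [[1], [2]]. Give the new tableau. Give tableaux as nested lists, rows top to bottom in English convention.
[[1, 4], [2]]

4 is larger than every entry of row 1, so it is appended to row 1. The new tableau is [[1, 4], [2]].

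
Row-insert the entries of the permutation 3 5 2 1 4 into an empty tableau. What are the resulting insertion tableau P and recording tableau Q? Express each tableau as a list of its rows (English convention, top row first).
Insert each entry of the permutation into P by Schensted row insertion, recording in Q the position of each new cell.

Insert 3: appended to row 1. P = [[3]].
Insert 5: appended to row 1. P = [[3, 5]].
Insert 2: 2 bumps 3 from row 1; 3 starts row 2. P = [[2, 5], [3]].
Insert 1: 1 bumps 2 from row 1; 2 bumps 3 from row 2; 3 starts row 3. P = [[1, 5], [2], [3]].
Insert 4: 4 bumps 5 from row 1; 5 appends to row 2. P = [[1, 4], [2, 5], [3]].

So P = [[1, 4], [2, 5], [3]], Q = [[1, 2], [3, 5], [4]].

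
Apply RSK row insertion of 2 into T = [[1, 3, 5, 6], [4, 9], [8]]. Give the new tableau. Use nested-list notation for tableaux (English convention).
In row 1, 2 replaces 3 (the leftmost entry greater than 2); 3 is bumped to row 2. In row 2, 3 replaces 4 (the leftmost entry greater than 3); 4 is bumped to row 3. In row 3, 4 replaces 8 (the leftmost entry greater than 4); 8 is bumped to row 4. 8 starts a new row 4. The new tableau is [[1, 2, 5, 6], [3, 9], [4], [8]].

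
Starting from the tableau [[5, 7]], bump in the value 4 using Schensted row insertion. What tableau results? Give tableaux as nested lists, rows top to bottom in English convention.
In row 1, 4 replaces 5 (the leftmost entry greater than 4); 5 is bumped to row 2. 5 starts a new row 2. The new tableau is [[4, 7], [5]].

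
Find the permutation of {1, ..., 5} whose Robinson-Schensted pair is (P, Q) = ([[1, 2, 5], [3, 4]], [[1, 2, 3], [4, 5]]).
Reverse RSK: for i = n, n-1, ..., 1, locate i in Q, remove the corresponding corner cell from P, and reverse-bump its entry up through P; the value ejected from row 1 is w(i).

So w = 3 4 5 1 2.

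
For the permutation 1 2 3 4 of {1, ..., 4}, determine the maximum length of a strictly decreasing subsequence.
1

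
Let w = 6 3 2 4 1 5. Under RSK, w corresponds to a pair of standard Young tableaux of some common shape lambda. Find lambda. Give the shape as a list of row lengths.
Row-insert each entry into an empty tableau.

After inserting 6: P = [[6]].
After inserting 3: P = [[3], [6]].
After inserting 2: P = [[2], [3], [6]].
After inserting 4: P = [[2, 4], [3], [6]].
After inserting 1: P = [[1, 4], [2], [3], [6]].
After inserting 5: P = [[1, 4, 5], [2], [3], [6]].

The final insertion tableau P = [[1, 4, 5], [2], [3], [6]] has shape [3, 1, 1, 1].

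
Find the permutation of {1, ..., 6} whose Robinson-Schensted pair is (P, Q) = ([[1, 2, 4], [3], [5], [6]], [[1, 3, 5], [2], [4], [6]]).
6 1 5 3 4 2

Reverse the RSK construction: for i from n down to 1, find the cell of Q containing i, remove the entry at that cell from P, and reverse-bump it up through P; the value ejected from row 1 is w(i).

Step i=6: Q has 6 at row 4, column 1; remove 6 from row 4 of P and reverse-bump: 6 enters row 3 and ejects 5; 5 enters row 2 and ejects 3; 3 enters row 1 and ejects 2. So w(6) = 2. P is now [[1, 3, 4], [5], [6]].
Step i=5: Q has 5 at row 1, column 3; remove that cell from P, ejecting 4. So w(5) = 4. P is now [[1, 3], [5], [6]].
Step i=4: Q has 4 at row 3, column 1; remove 6 from row 3 of P and reverse-bump: 6 enters row 2 and ejects 5; 5 enters row 1 and ejects 3. So w(4) = 3. P is now [[1, 5], [6]].
Step i=3: Q has 3 at row 1, column 2; remove that cell from P, ejecting 5. So w(3) = 5. P is now [[1], [6]].
Step i=2: Q has 2 at row 2, column 1; remove 6 from row 2 of P and reverse-bump: 6 enters row 1 and ejects 1. So w(2) = 1. P is now [[6]].
Step i=1: Q has 1 at row 1, column 1; remove that cell from P, ejecting 6. So w(1) = 6. P is now [].

So w = 6 1 5 3 4 2.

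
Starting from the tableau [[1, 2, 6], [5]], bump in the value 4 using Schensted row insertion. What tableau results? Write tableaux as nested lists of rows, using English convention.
In row 1, 4 replaces 6 (the leftmost entry greater than 4); 6 is bumped to row 2. 6 is appended to row 2. The new tableau is [[1, 2, 4], [5, 6]].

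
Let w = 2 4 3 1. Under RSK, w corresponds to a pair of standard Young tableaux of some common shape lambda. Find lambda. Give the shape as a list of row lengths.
[2, 1, 1]

Row-insert each entry into an empty tableau.

After inserting 2: P = [[2]].
After inserting 4: P = [[2, 4]].
After inserting 3: P = [[2, 3], [4]].
After inserting 1: P = [[1, 3], [2], [4]].

The final insertion tableau P = [[1, 3], [2], [4]] has shape [2, 1, 1].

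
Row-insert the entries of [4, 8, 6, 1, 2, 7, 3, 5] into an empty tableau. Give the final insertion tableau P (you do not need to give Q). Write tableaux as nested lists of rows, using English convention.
Insert 4: appended to row 1. P = [[4]].
Insert 8: appended to row 1. P = [[4, 8]].
Insert 6: 6 bumps 8 from row 1; 8 starts row 2. P = [[4, 6], [8]].
Insert 1: 1 bumps 4 from row 1; 4 bumps 8 from row 2; 8 starts row 3. P = [[1, 6], [4], [8]].
Insert 2: 2 bumps 6 from row 1; 6 appends to row 2. P = [[1, 2], [4, 6], [8]].
Insert 7: appended to row 1. P = [[1, 2, 7], [4, 6], [8]].
Insert 3: 3 bumps 7 from row 1; 7 appends to row 2. P = [[1, 2, 3], [4, 6, 7], [8]].
Insert 5: appended to row 1. P = [[1, 2, 3, 5], [4, 6, 7], [8]].

So P = [[1, 2, 3, 5], [4, 6, 7], [8]].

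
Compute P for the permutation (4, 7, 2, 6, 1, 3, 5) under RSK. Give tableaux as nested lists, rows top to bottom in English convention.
Insert 4: appended to row 1. P = [[4]].
Insert 7: appended to row 1. P = [[4, 7]].
Insert 2: 2 bumps 4 from row 1; 4 starts row 2. P = [[2, 7], [4]].
Insert 6: 6 bumps 7 from row 1; 7 appends to row 2. P = [[2, 6], [4, 7]].
Insert 1: 1 bumps 2 from row 1; 2 bumps 4 from row 2; 4 starts row 3. P = [[1, 6], [2, 7], [4]].
Insert 3: 3 bumps 6 from row 1; 6 bumps 7 from row 2; 7 appends to row 3. P = [[1, 3], [2, 6], [4, 7]].
Insert 5: appended to row 1. P = [[1, 3, 5], [2, 6], [4, 7]].

So P = [[1, 3, 5], [2, 6], [4, 7]].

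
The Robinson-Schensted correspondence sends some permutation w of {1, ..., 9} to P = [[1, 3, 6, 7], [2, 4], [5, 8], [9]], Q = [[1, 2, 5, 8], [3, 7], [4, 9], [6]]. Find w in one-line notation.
Reverse the RSK construction: for i from n down to 1, find the cell of Q containing i, remove the entry at that cell from P, and reverse-bump it up through P; the value ejected from row 1 is w(i).

Step i=9: Q has 9 at row 3, column 2; remove 8 from row 3 of P and reverse-bump: 8 enters row 2 and ejects 4; 4 enters row 1 and ejects 3. So w(9) = 3. P is now [[1, 4, 6, 7], [2, 8], [5], [9]].
Step i=8: Q has 8 at row 1, column 4; remove that cell from P, ejecting 7. So w(8) = 7. P is now [[1, 4, 6], [2, 8], [5], [9]].
Step i=7: Q has 7 at row 2, column 2; remove 8 from row 2 of P and reverse-bump: 8 enters row 1 and ejects 6. So w(7) = 6. P is now [[1, 4, 8], [2], [5], [9]].
Step i=6: Q has 6 at row 4, column 1; remove 9 from row 4 of P and reverse-bump: 9 enters row 3 and ejects 5; 5 enters row 2 and ejects 2; 2 enters row 1 and ejects 1. So w(6) = 1. P is now [[2, 4, 8], [5], [9]].
Step i=5: Q has 5 at row 1, column 3; remove that cell from P, ejecting 8. So w(5) = 8. P is now [[2, 4], [5], [9]].
Step i=4: Q has 4 at row 3, column 1; remove 9 from row 3 of P and reverse-bump: 9 enters row 2 and ejects 5; 5 enters row 1 and ejects 4. So w(4) = 4. P is now [[2, 5], [9]].
Step i=3: Q has 3 at row 2, column 1; remove 9 from row 2 of P and reverse-bump: 9 enters row 1 and ejects 5. So w(3) = 5. P is now [[2, 9]].
Step i=2: Q has 2 at row 1, column 2; remove that cell from P, ejecting 9. So w(2) = 9. P is now [[2]].
Step i=1: Q has 1 at row 1, column 1; remove that cell from P, ejecting 2. So w(1) = 2. P is now [].

So w = 2 9 5 4 8 1 6 7 3.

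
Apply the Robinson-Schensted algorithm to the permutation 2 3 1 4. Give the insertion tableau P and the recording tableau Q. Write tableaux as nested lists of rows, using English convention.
P = [[1, 3, 4], [2]], Q = [[1, 2, 4], [3]]

Insert each entry of the permutation into P by Schensted row insertion, recording in Q the position of each new cell.

Insert 2: appended to row 1. P = [[2]], Q = [[1]].
Insert 3: appended to row 1. P = [[2, 3]], Q = [[1, 2]].
Insert 1: 1 bumps 2 from row 1; 2 starts row 2. P = [[1, 3], [2]], Q = [[1, 2], [3]].
Insert 4: appended to row 1. P = [[1, 3, 4], [2]], Q = [[1, 2, 4], [3]].

So P = [[1, 3, 4], [2]], Q = [[1, 2, 4], [3]].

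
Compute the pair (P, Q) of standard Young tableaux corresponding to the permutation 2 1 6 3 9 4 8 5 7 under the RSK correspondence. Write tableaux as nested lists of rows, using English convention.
P = [[1, 3, 4, 5, 7], [2, 6, 8], [9]], Q = [[1, 3, 5, 7, 9], [2, 4, 6], [8]]

Insert each entry of the permutation into P by Schensted row insertion, recording in Q the position of each new cell.

Insert 2: appended to row 1. P = [[2]].
Insert 1: 1 bumps 2 from row 1; 2 starts row 2. P = [[1], [2]].
Insert 6: appended to row 1. P = [[1, 6], [2]].
Insert 3: 3 bumps 6 from row 1; 6 appends to row 2. P = [[1, 3], [2, 6]].
Insert 9: appended to row 1. P = [[1, 3, 9], [2, 6]].
Insert 4: 4 bumps 9 from row 1; 9 appends to row 2. P = [[1, 3, 4], [2, 6, 9]].
Insert 8: appended to row 1. P = [[1, 3, 4, 8], [2, 6, 9]].
Insert 5: 5 bumps 8 from row 1; 8 bumps 9 from row 2; 9 starts row 3. P = [[1, 3, 4, 5], [2, 6, 8], [9]].
Insert 7: appended to row 1. P = [[1, 3, 4, 5, 7], [2, 6, 8], [9]].

So P = [[1, 3, 4, 5, 7], [2, 6, 8], [9]], Q = [[1, 3, 5, 7, 9], [2, 4, 6], [8]].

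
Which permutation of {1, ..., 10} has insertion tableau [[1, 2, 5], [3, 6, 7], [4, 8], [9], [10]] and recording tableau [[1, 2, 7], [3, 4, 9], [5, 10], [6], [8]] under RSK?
4 10 1 9 6 3 8 2 7 5

Reverse the RSK construction: for i from n down to 1, find the cell of Q containing i, remove the entry at that cell from P, and reverse-bump it up through P; the value ejected from row 1 is w(i).

Step i=10: Q has 10 at row 3, column 2; remove 8 from row 3 of P and reverse-bump: 8 enters row 2 and ejects 7; 7 enters row 1 and ejects 5. So w(10) = 5. P is now [[1, 2, 7], [3, 6, 8], [4], [9], [10]].
Step i=9: Q has 9 at row 2, column 3; remove 8 from row 2 of P and reverse-bump: 8 enters row 1 and ejects 7. So w(9) = 7. P is now [[1, 2, 8], [3, 6], [4], [9], [10]].
Step i=8: Q has 8 at row 5, column 1; remove 10 from row 5 of P and reverse-bump: 10 enters row 4 and ejects 9; 9 enters row 3 and ejects 4; 4 enters row 2 and ejects 3; 3 enters row 1 and ejects 2. So w(8) = 2. P is now [[1, 3, 8], [4, 6], [9], [10]].
Step i=7: Q has 7 at row 1, column 3; remove that cell from P, ejecting 8. So w(7) = 8. P is now [[1, 3], [4, 6], [9], [10]].
Step i=6: Q has 6 at row 4, column 1; remove 10 from row 4 of P and reverse-bump: 10 enters row 3 and ejects 9; 9 enters row 2 and ejects 6; 6 enters row 1 and ejects 3. So w(6) = 3. P is now [[1, 6], [4, 9], [10]].
Step i=5: Q has 5 at row 3, column 1; remove 10 from row 3 of P and reverse-bump: 10 enters row 2 and ejects 9; 9 enters row 1 and ejects 6. So w(5) = 6. P is now [[1, 9], [4, 10]].
Step i=4: Q has 4 at row 2, column 2; remove 10 from row 2 of P and reverse-bump: 10 enters row 1 and ejects 9. So w(4) = 9. P is now [[1, 10], [4]].
Step i=3: Q has 3 at row 2, column 1; remove 4 from row 2 of P and reverse-bump: 4 enters row 1 and ejects 1. So w(3) = 1. P is now [[4, 10]].
Step i=2: Q has 2 at row 1, column 2; remove that cell from P, ejecting 10. So w(2) = 10. P is now [[4]].
Step i=1: Q has 1 at row 1, column 1; remove that cell from P, ejecting 4. So w(1) = 4. P is now [].

So w = 4 10 1 9 6 3 8 2 7 5.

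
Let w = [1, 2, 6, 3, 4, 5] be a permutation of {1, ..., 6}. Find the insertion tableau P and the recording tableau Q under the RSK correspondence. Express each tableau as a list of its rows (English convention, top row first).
Insert each entry of the permutation into P by Schensted row insertion, recording in Q the position of each new cell.

Insert 1: appended to row 1. P = [[1]].
Insert 2: appended to row 1. P = [[1, 2]].
Insert 6: appended to row 1. P = [[1, 2, 6]].
Insert 3: 3 bumps 6 from row 1; 6 starts row 2. P = [[1, 2, 3], [6]].
Insert 4: appended to row 1. P = [[1, 2, 3, 4], [6]].
Insert 5: appended to row 1. P = [[1, 2, 3, 4, 5], [6]].

So P = [[1, 2, 3, 4, 5], [6]], Q = [[1, 2, 3, 5, 6], [4]].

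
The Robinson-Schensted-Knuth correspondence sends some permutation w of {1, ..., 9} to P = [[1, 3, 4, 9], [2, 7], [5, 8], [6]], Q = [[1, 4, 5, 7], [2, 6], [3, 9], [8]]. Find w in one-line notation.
6 5 2 3 8 7 9 1 4

Reverse the RSK construction: for i from n down to 1, find the cell of Q containing i, remove the entry at that cell from P, and reverse-bump it up through P; the value ejected from row 1 is w(i).

Step i=9: Q has 9 at row 3, column 2; remove 8 from row 3 of P and reverse-bump: 8 enters row 2 and ejects 7; 7 enters row 1 and ejects 4. So w(9) = 4. P is now [[1, 3, 7, 9], [2, 8], [5], [6]].
Step i=8: Q has 8 at row 4, column 1; remove 6 from row 4 of P and reverse-bump: 6 enters row 3 and ejects 5; 5 enters row 2 and ejects 2; 2 enters row 1 and ejects 1. So w(8) = 1. P is now [[2, 3, 7, 9], [5, 8], [6]].
Step i=7: Q has 7 at row 1, column 4; remove that cell from P, ejecting 9. So w(7) = 9. P is now [[2, 3, 7], [5, 8], [6]].
Step i=6: Q has 6 at row 2, column 2; remove 8 from row 2 of P and reverse-bump: 8 enters row 1 and ejects 7. So w(6) = 7. P is now [[2, 3, 8], [5], [6]].
Step i=5: Q has 5 at row 1, column 3; remove that cell from P, ejecting 8. So w(5) = 8. P is now [[2, 3], [5], [6]].
Step i=4: Q has 4 at row 1, column 2; remove that cell from P, ejecting 3. So w(4) = 3. P is now [[2], [5], [6]].
Step i=3: Q has 3 at row 3, column 1; remove 6 from row 3 of P and reverse-bump: 6 enters row 2 and ejects 5; 5 enters row 1 and ejects 2. So w(3) = 2. P is now [[5], [6]].
Step i=2: Q has 2 at row 2, column 1; remove 6 from row 2 of P and reverse-bump: 6 enters row 1 and ejects 5. So w(2) = 5. P is now [[6]].
Step i=1: Q has 1 at row 1, column 1; remove that cell from P, ejecting 6. So w(1) = 6. P is now [].

So w = 6 5 2 3 8 7 9 1 4.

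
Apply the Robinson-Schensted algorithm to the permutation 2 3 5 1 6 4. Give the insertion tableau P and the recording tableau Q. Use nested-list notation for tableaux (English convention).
Insert each entry of the permutation into P by Schensted row insertion, recording in Q the position of each new cell.

After inserting 2: P = [[2]].
After inserting 3: P = [[2, 3]].
After inserting 5: P = [[2, 3, 5]].
After inserting 1: P = [[1, 3, 5], [2]].
After inserting 6: P = [[1, 3, 5, 6], [2]].
After inserting 4: P = [[1, 3, 4, 6], [2, 5]].

So P = [[1, 3, 4, 6], [2, 5]], Q = [[1, 2, 3, 5], [4, 6]].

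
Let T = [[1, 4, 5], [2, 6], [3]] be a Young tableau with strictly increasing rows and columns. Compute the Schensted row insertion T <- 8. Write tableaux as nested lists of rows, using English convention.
[[1, 4, 5, 8], [2, 6], [3]]

8 is larger than every entry of row 1, so it is appended to row 1. The new tableau is [[1, 4, 5, 8], [2, 6], [3]].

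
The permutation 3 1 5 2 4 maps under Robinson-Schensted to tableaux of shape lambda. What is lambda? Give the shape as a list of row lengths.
Row-insert each entry into an empty tableau.

After inserting 3: P = [[3]].
After inserting 1: P = [[1], [3]].
After inserting 5: P = [[1, 5], [3]].
After inserting 2: P = [[1, 2], [3, 5]].
After inserting 4: P = [[1, 2, 4], [3, 5]].

The final insertion tableau P = [[1, 2, 4], [3, 5]] has shape [3, 2].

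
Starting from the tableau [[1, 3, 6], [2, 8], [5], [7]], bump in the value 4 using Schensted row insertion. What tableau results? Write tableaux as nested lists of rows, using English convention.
In row 1, 4 replaces 6 (the leftmost entry greater than 4); 6 is bumped to row 2. In row 2, 6 replaces 8 (the leftmost entry greater than 6); 8 is bumped to row 3. 8 is appended to row 3. The new tableau is [[1, 3, 4], [2, 6], [5, 8], [7]].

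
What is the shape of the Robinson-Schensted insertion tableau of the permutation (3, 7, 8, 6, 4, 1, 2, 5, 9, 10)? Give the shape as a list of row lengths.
Row-insert each entry into an empty tableau.

After inserting 3: P = [[3]].
After inserting 7: P = [[3, 7]].
After inserting 8: P = [[3, 7, 8]].
After inserting 6: P = [[3, 6, 8], [7]].
After inserting 4: P = [[3, 4, 8], [6], [7]].
After inserting 1: P = [[1, 4, 8], [3], [6], [7]].
After inserting 2: P = [[1, 2, 8], [3, 4], [6], [7]].
After inserting 5: P = [[1, 2, 5], [3, 4, 8], [6], [7]].
After inserting 9: P = [[1, 2, 5, 9], [3, 4, 8], [6], [7]].
After inserting 10: P = [[1, 2, 5, 9, 10], [3, 4, 8], [6], [7]].

The final insertion tableau P = [[1, 2, 5, 9, 10], [3, 4, 8], [6], [7]] has shape [5, 3, 1, 1].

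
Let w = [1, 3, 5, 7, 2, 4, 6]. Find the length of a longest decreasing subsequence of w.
2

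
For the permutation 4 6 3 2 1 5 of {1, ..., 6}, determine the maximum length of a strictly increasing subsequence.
2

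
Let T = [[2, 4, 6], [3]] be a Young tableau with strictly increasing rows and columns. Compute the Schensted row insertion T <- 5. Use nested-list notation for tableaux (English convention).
In row 1, 5 replaces 6 (the leftmost entry greater than 5); 6 is bumped to row 2. 6 is appended to row 2. The new tableau is [[2, 4, 5], [3, 6]].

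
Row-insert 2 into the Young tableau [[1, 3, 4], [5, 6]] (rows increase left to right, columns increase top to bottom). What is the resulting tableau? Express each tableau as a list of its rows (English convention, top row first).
In row 1, 2 replaces 3 (the leftmost entry greater than 2); 3 is bumped to row 2. In row 2, 3 replaces 5 (the leftmost entry greater than 3); 5 is bumped to row 3. 5 starts a new row 3. The new tableau is [[1, 2, 4], [3, 6], [5]].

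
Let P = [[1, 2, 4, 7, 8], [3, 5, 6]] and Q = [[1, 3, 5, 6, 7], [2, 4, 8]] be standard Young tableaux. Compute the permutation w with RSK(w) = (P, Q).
3 1 5 2 6 7 8 4

Reverse the RSK construction: for i from n down to 1, find the cell of Q containing i, remove the entry at that cell from P, and reverse-bump it up through P; the value ejected from row 1 is w(i).

Step i=8: Q has 8 at row 2, column 3; remove 6 from row 2 of P and reverse-bump: 6 enters row 1 and ejects 4. So w(8) = 4. P is now [[1, 2, 6, 7, 8], [3, 5]].
Step i=7: Q has 7 at row 1, column 5; remove that cell from P, ejecting 8. So w(7) = 8. P is now [[1, 2, 6, 7], [3, 5]].
Step i=6: Q has 6 at row 1, column 4; remove that cell from P, ejecting 7. So w(6) = 7. P is now [[1, 2, 6], [3, 5]].
Step i=5: Q has 5 at row 1, column 3; remove that cell from P, ejecting 6. So w(5) = 6. P is now [[1, 2], [3, 5]].
Step i=4: Q has 4 at row 2, column 2; remove 5 from row 2 of P and reverse-bump: 5 enters row 1 and ejects 2. So w(4) = 2. P is now [[1, 5], [3]].
Step i=3: Q has 3 at row 1, column 2; remove that cell from P, ejecting 5. So w(3) = 5. P is now [[1], [3]].
Step i=2: Q has 2 at row 2, column 1; remove 3 from row 2 of P and reverse-bump: 3 enters row 1 and ejects 1. So w(2) = 1. P is now [[3]].
Step i=1: Q has 1 at row 1, column 1; remove that cell from P, ejecting 3. So w(1) = 3. P is now [].

So w = 3 1 5 2 6 7 8 4.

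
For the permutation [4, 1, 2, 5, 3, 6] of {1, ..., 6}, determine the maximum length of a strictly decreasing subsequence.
2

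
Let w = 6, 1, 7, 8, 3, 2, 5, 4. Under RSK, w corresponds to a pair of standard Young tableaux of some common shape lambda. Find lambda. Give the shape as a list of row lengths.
[3, 3, 2]

Row-insert each entry into an empty tableau.

After inserting 6: P = [[6]].
After inserting 1: P = [[1], [6]].
After inserting 7: P = [[1, 7], [6]].
After inserting 8: P = [[1, 7, 8], [6]].
After inserting 3: P = [[1, 3, 8], [6, 7]].
After inserting 2: P = [[1, 2, 8], [3, 7], [6]].
After inserting 5: P = [[1, 2, 5], [3, 7, 8], [6]].
After inserting 4: P = [[1, 2, 4], [3, 5, 8], [6, 7]].

The final insertion tableau P = [[1, 2, 4], [3, 5, 8], [6, 7]] has shape [3, 3, 2].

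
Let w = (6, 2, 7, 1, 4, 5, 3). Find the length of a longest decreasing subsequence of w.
3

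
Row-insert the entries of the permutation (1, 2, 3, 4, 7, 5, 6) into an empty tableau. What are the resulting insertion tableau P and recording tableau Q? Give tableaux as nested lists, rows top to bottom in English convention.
Insert each entry of the permutation into P by Schensted row insertion, recording in Q the position of each new cell.

After inserting 1: P = [[1]].
After inserting 2: P = [[1, 2]].
After inserting 3: P = [[1, 2, 3]].
After inserting 4: P = [[1, 2, 3, 4]].
After inserting 7: P = [[1, 2, 3, 4, 7]].
After inserting 5: P = [[1, 2, 3, 4, 5], [7]].
After inserting 6: P = [[1, 2, 3, 4, 5, 6], [7]].

So P = [[1, 2, 3, 4, 5, 6], [7]], Q = [[1, 2, 3, 4, 5, 7], [6]].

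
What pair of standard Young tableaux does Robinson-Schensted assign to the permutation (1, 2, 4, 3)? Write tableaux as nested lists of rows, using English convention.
Insert each entry of the permutation into P by Schensted row insertion, recording in Q the position of each new cell.

Insert 1: appended to row 1. P = [[1]].
Insert 2: appended to row 1. P = [[1, 2]].
Insert 4: appended to row 1. P = [[1, 2, 4]].
Insert 3: 3 bumps 4 from row 1; 4 starts row 2. P = [[1, 2, 3], [4]].

So P = [[1, 2, 3], [4]], Q = [[1, 2, 3], [4]].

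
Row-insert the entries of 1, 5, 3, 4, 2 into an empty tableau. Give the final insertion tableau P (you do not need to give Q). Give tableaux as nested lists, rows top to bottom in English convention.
After inserting 1: P = [[1]].
After inserting 5: P = [[1, 5]].
After inserting 3: P = [[1, 3], [5]].
After inserting 4: P = [[1, 3, 4], [5]].
After inserting 2: P = [[1, 2, 4], [3], [5]].

So P = [[1, 2, 4], [3], [5]].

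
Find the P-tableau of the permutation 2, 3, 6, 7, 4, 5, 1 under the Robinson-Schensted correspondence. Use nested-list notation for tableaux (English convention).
Insert 2: appended to row 1. P = [[2]].
Insert 3: appended to row 1. P = [[2, 3]].
Insert 6: appended to row 1. P = [[2, 3, 6]].
Insert 7: appended to row 1. P = [[2, 3, 6, 7]].
Insert 4: 4 bumps 6 from row 1; 6 starts row 2. P = [[2, 3, 4, 7], [6]].
Insert 5: 5 bumps 7 from row 1; 7 appends to row 2. P = [[2, 3, 4, 5], [6, 7]].
Insert 1: 1 bumps 2 from row 1; 2 bumps 6 from row 2; 6 starts row 3. P = [[1, 3, 4, 5], [2, 7], [6]].

So P = [[1, 3, 4, 5], [2, 7], [6]].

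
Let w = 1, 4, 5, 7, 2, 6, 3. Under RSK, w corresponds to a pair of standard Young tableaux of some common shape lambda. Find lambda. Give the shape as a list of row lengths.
RSK row insertion gives P = [[1, 2, 3, 6], [4, 5], [7]], which has shape [4, 2, 1].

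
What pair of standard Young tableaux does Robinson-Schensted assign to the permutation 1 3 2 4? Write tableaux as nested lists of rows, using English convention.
P = [[1, 2, 4], [3]], Q = [[1, 2, 4], [3]]

Insert each entry of the permutation into P by Schensted row insertion, recording in Q the position of each new cell.

Insert 1: appended to row 1. P = [[1]].
Insert 3: appended to row 1. P = [[1, 3]].
Insert 2: 2 bumps 3 from row 1; 3 starts row 2. P = [[1, 2], [3]].
Insert 4: appended to row 1. P = [[1, 2, 4], [3]].

So P = [[1, 2, 4], [3]], Q = [[1, 2, 4], [3]].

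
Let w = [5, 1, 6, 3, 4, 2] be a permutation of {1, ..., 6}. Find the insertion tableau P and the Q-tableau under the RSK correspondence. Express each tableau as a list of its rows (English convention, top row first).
P = [[1, 2, 4], [3, 6], [5]], Q = [[1, 3, 5], [2, 4], [6]]

Insert each entry of the permutation into P by Schensted row insertion, recording in Q the position of each new cell.

After inserting 5: P = [[5]].
After inserting 1: P = [[1], [5]].
After inserting 6: P = [[1, 6], [5]].
After inserting 3: P = [[1, 3], [5, 6]].
After inserting 4: P = [[1, 3, 4], [5, 6]].
After inserting 2: P = [[1, 2, 4], [3, 6], [5]].

So P = [[1, 2, 4], [3, 6], [5]], Q = [[1, 3, 5], [2, 4], [6]].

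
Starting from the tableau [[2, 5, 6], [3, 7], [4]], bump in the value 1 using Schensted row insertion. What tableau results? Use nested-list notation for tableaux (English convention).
[[1, 5, 6], [2, 7], [3], [4]]

In row 1, 1 replaces 2 (the leftmost entry greater than 1); 2 is bumped to row 2. In row 2, 2 replaces 3 (the leftmost entry greater than 2); 3 is bumped to row 3. In row 3, 3 replaces 4 (the leftmost entry greater than 3); 4 is bumped to row 4. 4 starts a new row 4. The new tableau is [[1, 5, 6], [2, 7], [3], [4]].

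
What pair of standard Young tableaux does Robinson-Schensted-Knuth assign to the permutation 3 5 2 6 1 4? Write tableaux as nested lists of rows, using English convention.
P = [[1, 4, 6], [2, 5], [3]], Q = [[1, 2, 4], [3, 6], [5]]

Insert each entry of the permutation into P by Schensted row insertion, recording in Q the position of each new cell.

Insert 3: appended to row 1. P = [[3]].
Insert 5: appended to row 1. P = [[3, 5]].
Insert 2: 2 bumps 3 from row 1; 3 starts row 2. P = [[2, 5], [3]].
Insert 6: appended to row 1. P = [[2, 5, 6], [3]].
Insert 1: 1 bumps 2 from row 1; 2 bumps 3 from row 2; 3 starts row 3. P = [[1, 5, 6], [2], [3]].
Insert 4: 4 bumps 5 from row 1; 5 appends to row 2. P = [[1, 4, 6], [2, 5], [3]].

So P = [[1, 4, 6], [2, 5], [3]], Q = [[1, 2, 4], [3, 6], [5]].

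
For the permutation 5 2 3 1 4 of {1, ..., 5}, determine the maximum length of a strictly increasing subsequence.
3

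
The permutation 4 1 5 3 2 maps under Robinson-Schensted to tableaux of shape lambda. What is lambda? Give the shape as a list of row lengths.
Row-insert each entry into an empty tableau.

After inserting 4: P = [[4]].
After inserting 1: P = [[1], [4]].
After inserting 5: P = [[1, 5], [4]].
After inserting 3: P = [[1, 3], [4, 5]].
After inserting 2: P = [[1, 2], [3, 5], [4]].

The final insertion tableau P = [[1, 2], [3, 5], [4]] has shape [2, 2, 1].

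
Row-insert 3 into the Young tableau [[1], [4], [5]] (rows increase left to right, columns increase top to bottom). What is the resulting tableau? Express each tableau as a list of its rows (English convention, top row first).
3 is larger than every entry of row 1, so it is appended to row 1. The new tableau is [[1, 3], [4], [5]].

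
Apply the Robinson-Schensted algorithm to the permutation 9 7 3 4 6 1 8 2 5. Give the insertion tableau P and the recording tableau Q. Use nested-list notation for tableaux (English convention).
Insert each entry of the permutation into P by Schensted row insertion, recording in Q the position of each new cell.

After inserting 9: P = [[9]].
After inserting 7: P = [[7], [9]].
After inserting 3: P = [[3], [7], [9]].
After inserting 4: P = [[3, 4], [7], [9]].
After inserting 6: P = [[3, 4, 6], [7], [9]].
After inserting 1: P = [[1, 4, 6], [3], [7], [9]].
After inserting 8: P = [[1, 4, 6, 8], [3], [7], [9]].
After inserting 2: P = [[1, 2, 6, 8], [3, 4], [7], [9]].
After inserting 5: P = [[1, 2, 5, 8], [3, 4, 6], [7], [9]].

So P = [[1, 2, 5, 8], [3, 4, 6], [7], [9]], Q = [[1, 4, 5, 7], [2, 8, 9], [3], [6]].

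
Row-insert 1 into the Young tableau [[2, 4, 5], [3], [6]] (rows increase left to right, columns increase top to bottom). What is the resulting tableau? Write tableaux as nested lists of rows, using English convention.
In row 1, 1 replaces 2 (the leftmost entry greater than 1); 2 is bumped to row 2. In row 2, 2 replaces 3 (the leftmost entry greater than 2); 3 is bumped to row 3. In row 3, 3 replaces 6 (the leftmost entry greater than 3); 6 is bumped to row 4. 6 starts a new row 4. The new tableau is [[1, 4, 5], [2], [3], [6]].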